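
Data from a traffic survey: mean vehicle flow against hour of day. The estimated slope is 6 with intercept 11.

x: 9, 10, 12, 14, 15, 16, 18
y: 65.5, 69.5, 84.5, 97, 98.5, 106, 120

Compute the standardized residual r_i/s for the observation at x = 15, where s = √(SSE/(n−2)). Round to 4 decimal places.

-1.3558

x=9: ŷ = 11 + 6·9 = 65; r = 65.5 − 65 = 0.5
x=10: ŷ = 11 + 6·10 = 71; r = 69.5 − 71 = -1.5
x=12: ŷ = 11 + 6·12 = 83; r = 84.5 − 83 = 1.5
x=14: ŷ = 11 + 6·14 = 95; r = 97 − 95 = 2
x=15: ŷ = 11 + 6·15 = 101; r = 98.5 − 101 = -2.5
x=16: ŷ = 11 + 6·16 = 107; r = 106 − 107 = -1
x=18: ŷ = 11 + 6·18 = 119; r = 120 − 119 = 1
SSE = 0.25 + 2.25 + 2.25 + 4 + 6.25 + 1 + 1 = 17
s = √(17/5) = 1.84391
r/s = -2.5 / 1.84391 = -1.3558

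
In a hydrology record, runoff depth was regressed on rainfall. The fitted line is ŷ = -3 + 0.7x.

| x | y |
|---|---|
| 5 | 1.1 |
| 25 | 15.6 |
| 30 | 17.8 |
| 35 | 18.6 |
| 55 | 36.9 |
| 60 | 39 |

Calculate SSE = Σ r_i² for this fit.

x=5: ŷ = -3 + 0.7·5 = 0.5; r = 1.1 − 0.5 = 0.6
x=25: ŷ = -3 + 0.7·25 = 14.5; r = 15.6 − 14.5 = 1.1
x=30: ŷ = -3 + 0.7·30 = 18; r = 17.8 − 18 = -0.2
x=35: ŷ = -3 + 0.7·35 = 21.5; r = 18.6 − 21.5 = -2.9
x=55: ŷ = -3 + 0.7·55 = 35.5; r = 36.9 − 35.5 = 1.4
x=60: ŷ = -3 + 0.7·60 = 39; r = 39 − 39 = 0
SSE = 0.36 + 1.21 + 0.04 + 8.41 + 1.96 + 0 = 11.98

SSE = 11.98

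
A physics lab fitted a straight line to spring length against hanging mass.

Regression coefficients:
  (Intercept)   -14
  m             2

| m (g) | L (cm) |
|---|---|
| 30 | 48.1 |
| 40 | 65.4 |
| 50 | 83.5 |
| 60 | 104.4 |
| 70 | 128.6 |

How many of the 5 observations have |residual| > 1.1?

m=30: ŷ = -14 + 2·30 = 46; r = 48.1 − 46 = 2.1
m=40: ŷ = -14 + 2·40 = 66; r = 65.4 − 66 = -0.6
m=50: ŷ = -14 + 2·50 = 86; r = 83.5 − 86 = -2.5
m=60: ŷ = -14 + 2·60 = 106; r = 104.4 − 106 = -1.6
m=70: ŷ = -14 + 2·70 = 126; r = 128.6 − 126 = 2.6
|r| > 1.1: m=30 (|r|=2.1), m=50 (|r|=2.5), m=60 (|r|=1.6), m=70 (|r|=2.6) → 4

4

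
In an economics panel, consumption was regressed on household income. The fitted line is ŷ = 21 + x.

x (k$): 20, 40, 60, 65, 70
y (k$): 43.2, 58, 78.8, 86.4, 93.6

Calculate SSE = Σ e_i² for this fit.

SSE = 25.6

x=20: ŷ = 21 + 20 = 41; e = 43.2 − 41 = 2.2
x=40: ŷ = 21 + 40 = 61; e = 58 − 61 = -3
x=60: ŷ = 21 + 60 = 81; e = 78.8 − 81 = -2.2
x=65: ŷ = 21 + 65 = 86; e = 86.4 − 86 = 0.4
x=70: ŷ = 21 + 70 = 91; e = 93.6 − 91 = 2.6
SSE = 4.84 + 9 + 4.84 + 0.16 + 6.76 = 25.6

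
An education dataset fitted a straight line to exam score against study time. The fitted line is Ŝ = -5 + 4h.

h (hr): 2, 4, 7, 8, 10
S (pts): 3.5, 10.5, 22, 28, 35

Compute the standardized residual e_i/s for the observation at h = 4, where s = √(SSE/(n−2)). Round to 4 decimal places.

h=2: Ŝ = -5 + 4·2 = 3; e = 3.5 − 3 = 0.5
h=4: Ŝ = -5 + 4·4 = 11; e = 10.5 − 11 = -0.5
h=7: Ŝ = -5 + 4·7 = 23; e = 22 − 23 = -1
h=8: Ŝ = -5 + 4·8 = 27; e = 28 − 27 = 1
h=10: Ŝ = -5 + 4·10 = 35; e = 35 − 35 = 0
SSE = 0.25 + 0.25 + 1 + 1 + 0 = 2.5
s = √(2.5/3) = 0.912871
e/s = -0.5 / 0.912871 = -0.5477

-0.5477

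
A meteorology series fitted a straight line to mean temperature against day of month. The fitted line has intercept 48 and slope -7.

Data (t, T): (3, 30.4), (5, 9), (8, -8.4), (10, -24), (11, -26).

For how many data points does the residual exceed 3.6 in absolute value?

t=3: T̂ = 48 − 7·3 = 27; e = 30.4 − 27 = 3.4
t=5: T̂ = 48 − 7·5 = 13; e = 9 − 13 = -4
t=8: T̂ = 48 − 7·8 = -8; e = -8.4 − (-8) = -0.4
t=10: T̂ = 48 − 7·10 = -22; e = -24 − (-22) = -2
t=11: T̂ = 48 − 7·11 = -29; e = -26 − (-29) = 3
|e| > 3.6: t=5 (|e|=4) → 1

1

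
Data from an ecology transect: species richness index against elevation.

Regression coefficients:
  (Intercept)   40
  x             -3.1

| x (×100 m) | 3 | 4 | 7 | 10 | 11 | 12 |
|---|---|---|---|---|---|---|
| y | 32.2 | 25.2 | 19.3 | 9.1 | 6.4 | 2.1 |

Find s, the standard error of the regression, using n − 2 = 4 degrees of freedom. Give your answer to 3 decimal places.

s = 1.562

x=3: ŷ = 40 − 3.1·3 = 30.7; e = 32.2 − 30.7 = 1.5
x=4: ŷ = 40 − 3.1·4 = 27.6; e = 25.2 − 27.6 = -2.4
x=7: ŷ = 40 − 3.1·7 = 18.3; e = 19.3 − 18.3 = 1
x=10: ŷ = 40 − 3.1·10 = 9; e = 9.1 − 9 = 0.1
x=11: ŷ = 40 − 3.1·11 = 5.9; e = 6.4 − 5.9 = 0.5
x=12: ŷ = 40 − 3.1·12 = 2.8; e = 2.1 − 2.8 = -0.7
SSE = 2.25 + 5.76 + 1 + 0.01 + 0.25 + 0.49 = 9.76
s = √(9.76/4) = √2.44 ≈ 1.562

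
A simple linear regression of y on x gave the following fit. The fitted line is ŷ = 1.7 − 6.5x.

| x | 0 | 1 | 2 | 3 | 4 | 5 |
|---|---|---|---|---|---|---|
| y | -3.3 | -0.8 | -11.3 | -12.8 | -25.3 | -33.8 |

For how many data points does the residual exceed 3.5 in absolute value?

x=0: ŷ = 1.7 − 6.5·0 = 1.7; r = -3.3 − 1.7 = -5
x=1: ŷ = 1.7 − 6.5·1 = -4.8; r = -0.8 − (-4.8) = 4
x=2: ŷ = 1.7 − 6.5·2 = -11.3; r = -11.3 − (-11.3) = 0
x=3: ŷ = 1.7 − 6.5·3 = -17.8; r = -12.8 − (-17.8) = 5
x=4: ŷ = 1.7 − 6.5·4 = -24.3; r = -25.3 − (-24.3) = -1
x=5: ŷ = 1.7 − 6.5·5 = -30.8; r = -33.8 − (-30.8) = -3
|r| > 3.5: x=0 (|r|=5), x=1 (|r|=4), x=3 (|r|=5) → 3

3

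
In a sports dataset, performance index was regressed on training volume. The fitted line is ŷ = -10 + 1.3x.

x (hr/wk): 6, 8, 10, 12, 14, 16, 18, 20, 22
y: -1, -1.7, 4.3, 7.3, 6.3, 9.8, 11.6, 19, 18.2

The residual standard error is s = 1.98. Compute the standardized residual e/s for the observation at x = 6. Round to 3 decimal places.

ŷ = -10 + 1.3·6 = -2.2
e = -1 − (-2.2) = 1.2
e/s = 1.2 / 1.98 = 0.606

0.606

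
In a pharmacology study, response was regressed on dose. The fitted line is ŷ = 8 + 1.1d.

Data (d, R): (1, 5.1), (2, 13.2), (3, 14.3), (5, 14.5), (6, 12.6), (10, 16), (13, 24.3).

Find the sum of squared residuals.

d=1: ŷ = 8 + 1.1·1 = 9.1; e = 5.1 − 9.1 = -4
d=2: ŷ = 8 + 1.1·2 = 10.2; e = 13.2 − 10.2 = 3
d=3: ŷ = 8 + 1.1·3 = 11.3; e = 14.3 − 11.3 = 3
d=5: ŷ = 8 + 1.1·5 = 13.5; e = 14.5 − 13.5 = 1
d=6: ŷ = 8 + 1.1·6 = 14.6; e = 12.6 − 14.6 = -2
d=10: ŷ = 8 + 1.1·10 = 19; e = 16 − 19 = -3
d=13: ŷ = 8 + 1.1·13 = 22.3; e = 24.3 − 22.3 = 2
SSE = 16 + 9 + 9 + 1 + 4 + 9 + 4 = 52

SSE = 52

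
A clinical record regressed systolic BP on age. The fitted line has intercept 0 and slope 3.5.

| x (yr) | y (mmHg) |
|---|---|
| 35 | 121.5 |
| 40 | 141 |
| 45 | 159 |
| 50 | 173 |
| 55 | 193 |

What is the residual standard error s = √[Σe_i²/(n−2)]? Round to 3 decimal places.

x=35: ŷ = 3.5·35 = 122.5; e = 121.5 − 122.5 = -1
x=40: ŷ = 3.5·40 = 140; e = 141 − 140 = 1
x=45: ŷ = 3.5·45 = 157.5; e = 159 − 157.5 = 1.5
x=50: ŷ = 3.5·50 = 175; e = 173 − 175 = -2
x=55: ŷ = 3.5·55 = 192.5; e = 193 − 192.5 = 0.5
SSE = 1 + 1 + 2.25 + 4 + 0.25 = 8.5
s = √(8.5/3) = √2.83333 ≈ 1.683

s = 1.683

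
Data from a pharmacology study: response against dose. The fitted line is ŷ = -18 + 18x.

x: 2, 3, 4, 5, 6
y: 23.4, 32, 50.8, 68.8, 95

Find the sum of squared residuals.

x=2: ŷ = -18 + 18·2 = 18; r = 23.4 − 18 = 5.4
x=3: ŷ = -18 + 18·3 = 36; r = 32 − 36 = -4
x=4: ŷ = -18 + 18·4 = 54; r = 50.8 − 54 = -3.2
x=5: ŷ = -18 + 18·5 = 72; r = 68.8 − 72 = -3.2
x=6: ŷ = -18 + 18·6 = 90; r = 95 − 90 = 5
SSE = 29.16 + 16 + 10.24 + 10.24 + 25 = 90.64

SSE = 90.64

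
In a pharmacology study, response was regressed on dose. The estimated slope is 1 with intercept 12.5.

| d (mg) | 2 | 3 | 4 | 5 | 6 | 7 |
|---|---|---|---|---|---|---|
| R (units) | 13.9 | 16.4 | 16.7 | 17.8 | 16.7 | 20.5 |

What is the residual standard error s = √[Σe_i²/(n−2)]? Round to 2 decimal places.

s = 1.18

d=2: R̂ = 12.5 + 2 = 14.5; e = 13.9 − 14.5 = -0.6
d=3: R̂ = 12.5 + 3 = 15.5; e = 16.4 − 15.5 = 0.9
d=4: R̂ = 12.5 + 4 = 16.5; e = 16.7 − 16.5 = 0.2
d=5: R̂ = 12.5 + 5 = 17.5; e = 17.8 − 17.5 = 0.3
d=6: R̂ = 12.5 + 6 = 18.5; e = 16.7 − 18.5 = -1.8
d=7: R̂ = 12.5 + 7 = 19.5; e = 20.5 − 19.5 = 1
SSE = 0.36 + 0.81 + 0.04 + 0.09 + 3.24 + 1 = 5.54
s = √(5.54/4) = √1.385 ≈ 1.18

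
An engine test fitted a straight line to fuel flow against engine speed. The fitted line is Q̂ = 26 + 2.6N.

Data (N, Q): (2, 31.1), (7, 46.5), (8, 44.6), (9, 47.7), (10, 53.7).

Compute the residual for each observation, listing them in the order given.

-0.1, 2.3, -2.2, -1.7, 1.7

N=2: Q̂ = 26 + 2.6·2 = 31.2; e = 31.1 − 31.2 = -0.1
N=7: Q̂ = 26 + 2.6·7 = 44.2; e = 46.5 − 44.2 = 2.3
N=8: Q̂ = 26 + 2.6·8 = 46.8; e = 44.6 − 46.8 = -2.2
N=9: Q̂ = 26 + 2.6·9 = 49.4; e = 47.7 − 49.4 = -1.7
N=10: Q̂ = 26 + 2.6·10 = 52; e = 53.7 − 52 = 1.7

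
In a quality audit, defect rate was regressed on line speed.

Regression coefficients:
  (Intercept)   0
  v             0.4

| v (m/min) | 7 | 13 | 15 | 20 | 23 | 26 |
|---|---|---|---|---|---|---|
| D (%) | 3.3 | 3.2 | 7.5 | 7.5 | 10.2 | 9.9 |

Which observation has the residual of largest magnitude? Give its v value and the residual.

v=7: ŷ = 0.4·7 = 2.8; e = 3.3 − 2.8 = 0.5
v=13: ŷ = 0.4·13 = 5.2; e = 3.2 − 5.2 = -2
v=15: ŷ = 0.4·15 = 6; e = 7.5 − 6 = 1.5
v=20: ŷ = 0.4·20 = 8; e = 7.5 − 8 = -0.5
v=23: ŷ = 0.4·23 = 9.2; e = 10.2 − 9.2 = 1
v=26: ŷ = 0.4·26 = 10.4; e = 9.9 − 10.4 = -0.5
Largest |e| is 2 at v = 13, residual -2.

v = 13, e = -2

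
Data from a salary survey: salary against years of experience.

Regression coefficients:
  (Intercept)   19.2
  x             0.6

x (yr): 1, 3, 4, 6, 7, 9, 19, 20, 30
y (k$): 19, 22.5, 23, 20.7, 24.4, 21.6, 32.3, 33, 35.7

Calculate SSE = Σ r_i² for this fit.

x=1: ŷ = 19.2 + 0.6·1 = 19.8; r = 19 − 19.8 = -0.8
x=3: ŷ = 19.2 + 0.6·3 = 21; r = 22.5 − 21 = 1.5
x=4: ŷ = 19.2 + 0.6·4 = 21.6; r = 23 − 21.6 = 1.4
x=6: ŷ = 19.2 + 0.6·6 = 22.8; r = 20.7 − 22.8 = -2.1
x=7: ŷ = 19.2 + 0.6·7 = 23.4; r = 24.4 − 23.4 = 1
x=9: ŷ = 19.2 + 0.6·9 = 24.6; r = 21.6 − 24.6 = -3
x=19: ŷ = 19.2 + 0.6·19 = 30.6; r = 32.3 − 30.6 = 1.7
x=20: ŷ = 19.2 + 0.6·20 = 31.2; r = 33 − 31.2 = 1.8
x=30: ŷ = 19.2 + 0.6·30 = 37.2; r = 35.7 − 37.2 = -1.5
SSE = 0.64 + 2.25 + 1.96 + 4.41 + 1 + 9 + 2.89 + 3.24 + 2.25 = 27.64

SSE = 27.64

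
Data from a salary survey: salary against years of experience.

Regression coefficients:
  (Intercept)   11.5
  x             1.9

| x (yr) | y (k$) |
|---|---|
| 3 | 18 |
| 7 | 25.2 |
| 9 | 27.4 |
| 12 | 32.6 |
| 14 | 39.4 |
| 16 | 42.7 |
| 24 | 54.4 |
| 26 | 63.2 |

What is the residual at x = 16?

ŷ = 11.5 + 1.9·16 = 41.9
r = 42.7 − 41.9 = 0.8

r = 0.8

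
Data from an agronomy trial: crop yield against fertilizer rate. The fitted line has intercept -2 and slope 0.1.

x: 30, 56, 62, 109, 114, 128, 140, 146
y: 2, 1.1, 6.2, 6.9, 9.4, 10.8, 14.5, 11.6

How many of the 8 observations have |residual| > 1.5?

4

x=30: ŷ = -2 + 0.1·30 = 1; r = 2 − 1 = 1
x=56: ŷ = -2 + 0.1·56 = 3.6; r = 1.1 − 3.6 = -2.5
x=62: ŷ = -2 + 0.1·62 = 4.2; r = 6.2 − 4.2 = 2
x=109: ŷ = -2 + 0.1·109 = 8.9; r = 6.9 − 8.9 = -2
x=114: ŷ = -2 + 0.1·114 = 9.4; r = 9.4 − 9.4 = 0
x=128: ŷ = -2 + 0.1·128 = 10.8; r = 10.8 − 10.8 = 0
x=140: ŷ = -2 + 0.1·140 = 12; r = 14.5 − 12 = 2.5
x=146: ŷ = -2 + 0.1·146 = 12.6; r = 11.6 − 12.6 = -1
|r| > 1.5: x=56 (|r|=2.5), x=62 (|r|=2), x=109 (|r|=2), x=140 (|r|=2.5) → 4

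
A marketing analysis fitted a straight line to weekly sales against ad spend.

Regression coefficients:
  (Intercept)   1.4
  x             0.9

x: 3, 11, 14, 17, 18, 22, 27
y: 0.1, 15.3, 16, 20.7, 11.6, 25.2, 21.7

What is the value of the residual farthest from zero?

x=3: ŷ = 1.4 + 0.9·3 = 4.1; r = 0.1 − 4.1 = -4
x=11: ŷ = 1.4 + 0.9·11 = 11.3; r = 15.3 − 11.3 = 4
x=14: ŷ = 1.4 + 0.9·14 = 14; r = 16 − 14 = 2
x=17: ŷ = 1.4 + 0.9·17 = 16.7; r = 20.7 − 16.7 = 4
x=18: ŷ = 1.4 + 0.9·18 = 17.6; r = 11.6 − 17.6 = -6
x=22: ŷ = 1.4 + 0.9·22 = 21.2; r = 25.2 − 21.2 = 4
x=27: ŷ = 1.4 + 0.9·27 = 25.7; r = 21.7 − 25.7 = -4
Largest |r| is 6 at x = 18, residual -6.

r = -6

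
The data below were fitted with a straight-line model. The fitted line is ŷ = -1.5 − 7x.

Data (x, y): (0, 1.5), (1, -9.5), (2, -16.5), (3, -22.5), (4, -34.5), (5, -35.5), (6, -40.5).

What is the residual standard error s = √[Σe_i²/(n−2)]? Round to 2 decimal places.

s = 3.03

x=0: ŷ = -1.5 − 7·0 = -1.5; e = 1.5 − (-1.5) = 3
x=1: ŷ = -1.5 − 7·1 = -8.5; e = -9.5 − (-8.5) = -1
x=2: ŷ = -1.5 − 7·2 = -15.5; e = -16.5 − (-15.5) = -1
x=3: ŷ = -1.5 − 7·3 = -22.5; e = -22.5 − (-22.5) = 0
x=4: ŷ = -1.5 − 7·4 = -29.5; e = -34.5 − (-29.5) = -5
x=5: ŷ = -1.5 − 7·5 = -36.5; e = -35.5 − (-36.5) = 1
x=6: ŷ = -1.5 − 7·6 = -43.5; e = -40.5 − (-43.5) = 3
SSE = 9 + 1 + 1 + 0 + 25 + 1 + 9 = 46
s = √(46/5) = √9.2 ≈ 3.03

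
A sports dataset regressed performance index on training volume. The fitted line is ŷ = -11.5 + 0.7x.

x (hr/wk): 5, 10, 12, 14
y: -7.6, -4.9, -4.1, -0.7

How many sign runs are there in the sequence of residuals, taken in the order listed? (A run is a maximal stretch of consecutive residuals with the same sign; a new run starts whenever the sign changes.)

3 runs

x=5: ŷ = -11.5 + 0.7·5 = -8; e = -7.6 − (-8) = 0.4
x=10: ŷ = -11.5 + 0.7·10 = -4.5; e = -4.9 − (-4.5) = -0.4
x=12: ŷ = -11.5 + 0.7·12 = -3.1; e = -4.1 − (-3.1) = -1
x=14: ŷ = -11.5 + 0.7·14 = -1.7; e = -0.7 − (-1.7) = 1
Signs: + − − +
Runs: +×1, −×2, +×1 → 3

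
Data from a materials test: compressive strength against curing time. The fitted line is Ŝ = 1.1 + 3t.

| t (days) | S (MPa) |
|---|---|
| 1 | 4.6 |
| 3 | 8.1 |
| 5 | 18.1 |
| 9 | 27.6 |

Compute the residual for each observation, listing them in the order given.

0.5, -2, 2, -0.5

t=1: Ŝ = 1.1 + 3·1 = 4.1; r = 4.6 − 4.1 = 0.5
t=3: Ŝ = 1.1 + 3·3 = 10.1; r = 8.1 − 10.1 = -2
t=5: Ŝ = 1.1 + 3·5 = 16.1; r = 18.1 − 16.1 = 2
t=9: Ŝ = 1.1 + 3·9 = 28.1; r = 27.6 − 28.1 = -0.5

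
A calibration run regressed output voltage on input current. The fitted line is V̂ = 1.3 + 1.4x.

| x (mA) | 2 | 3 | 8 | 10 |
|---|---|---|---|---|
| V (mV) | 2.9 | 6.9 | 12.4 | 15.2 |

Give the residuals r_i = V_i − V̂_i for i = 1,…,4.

x=2: V̂ = 1.3 + 1.4·2 = 4.1; r = 2.9 − 4.1 = -1.2
x=3: V̂ = 1.3 + 1.4·3 = 5.5; r = 6.9 − 5.5 = 1.4
x=8: V̂ = 1.3 + 1.4·8 = 12.5; r = 12.4 − 12.5 = -0.1
x=10: V̂ = 1.3 + 1.4·10 = 15.3; r = 15.2 − 15.3 = -0.1

-1.2, 1.4, -0.1, -0.1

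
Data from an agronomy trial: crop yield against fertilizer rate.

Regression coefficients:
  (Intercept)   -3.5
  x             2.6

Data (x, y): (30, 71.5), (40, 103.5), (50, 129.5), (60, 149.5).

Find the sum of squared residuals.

SSE = 36

x=30: ŷ = -3.5 + 2.6·30 = 74.5; r = 71.5 − 74.5 = -3
x=40: ŷ = -3.5 + 2.6·40 = 100.5; r = 103.5 − 100.5 = 3
x=50: ŷ = -3.5 + 2.6·50 = 126.5; r = 129.5 − 126.5 = 3
x=60: ŷ = -3.5 + 2.6·60 = 152.5; r = 149.5 − 152.5 = -3
SSE = 9 + 9 + 9 + 9 = 36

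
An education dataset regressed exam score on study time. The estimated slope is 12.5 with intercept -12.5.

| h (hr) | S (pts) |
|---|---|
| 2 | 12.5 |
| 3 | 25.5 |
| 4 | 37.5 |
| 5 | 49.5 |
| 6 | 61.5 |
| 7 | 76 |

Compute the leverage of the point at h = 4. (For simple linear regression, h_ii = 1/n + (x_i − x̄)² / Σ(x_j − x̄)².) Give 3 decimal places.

h = 0.181

h̄ = (2 + 3 + 4 + 5 + 6 + 7)/6 = 4.5
Σ(h − h̄)² = 6.25 + 2.25 + 0.25 + 0.25 + 2.25 + 6.25 = 17.5
h = 1/6 + (-0.5)²/17.5 = 0.166667 + 0.0142857 = 0.181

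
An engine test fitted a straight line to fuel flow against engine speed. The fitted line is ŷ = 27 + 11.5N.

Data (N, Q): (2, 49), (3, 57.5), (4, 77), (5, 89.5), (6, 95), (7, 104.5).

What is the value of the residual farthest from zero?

N=2: ŷ = 27 + 11.5·2 = 50; r = 49 − 50 = -1
N=3: ŷ = 27 + 11.5·3 = 61.5; r = 57.5 − 61.5 = -4
N=4: ŷ = 27 + 11.5·4 = 73; r = 77 − 73 = 4
N=5: ŷ = 27 + 11.5·5 = 84.5; r = 89.5 − 84.5 = 5
N=6: ŷ = 27 + 11.5·6 = 96; r = 95 − 96 = -1
N=7: ŷ = 27 + 11.5·7 = 107.5; r = 104.5 − 107.5 = -3
Largest |r| is 5 at N = 5, residual 5.

r = 5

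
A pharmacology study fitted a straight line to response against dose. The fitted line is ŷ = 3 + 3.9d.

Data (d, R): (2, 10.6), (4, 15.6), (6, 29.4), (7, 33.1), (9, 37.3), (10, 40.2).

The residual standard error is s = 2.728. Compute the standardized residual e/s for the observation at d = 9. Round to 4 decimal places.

-0.2933

ŷ = 3 + 3.9·9 = 38.1
e = 37.3 − 38.1 = -0.8
e/s = -0.8 / 2.728 = -0.2933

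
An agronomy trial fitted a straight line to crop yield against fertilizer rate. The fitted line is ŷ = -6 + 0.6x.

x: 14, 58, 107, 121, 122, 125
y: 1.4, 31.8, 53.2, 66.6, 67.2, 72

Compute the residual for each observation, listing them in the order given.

x=14: ŷ = -6 + 0.6·14 = 2.4; r = 1.4 − 2.4 = -1
x=58: ŷ = -6 + 0.6·58 = 28.8; r = 31.8 − 28.8 = 3
x=107: ŷ = -6 + 0.6·107 = 58.2; r = 53.2 − 58.2 = -5
x=121: ŷ = -6 + 0.6·121 = 66.6; r = 66.6 − 66.6 = 0
x=122: ŷ = -6 + 0.6·122 = 67.2; r = 67.2 − 67.2 = 0
x=125: ŷ = -6 + 0.6·125 = 69; r = 72 − 69 = 3

-1, 3, -5, 0, 0, 3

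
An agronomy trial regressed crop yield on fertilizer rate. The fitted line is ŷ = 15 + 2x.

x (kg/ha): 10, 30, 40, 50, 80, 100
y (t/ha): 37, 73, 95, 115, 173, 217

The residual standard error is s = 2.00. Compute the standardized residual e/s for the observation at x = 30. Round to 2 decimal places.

-1.00

ŷ = 15 + 2·30 = 75
e = 73 − 75 = -2
e/s = -2 / 2.00 = -1.00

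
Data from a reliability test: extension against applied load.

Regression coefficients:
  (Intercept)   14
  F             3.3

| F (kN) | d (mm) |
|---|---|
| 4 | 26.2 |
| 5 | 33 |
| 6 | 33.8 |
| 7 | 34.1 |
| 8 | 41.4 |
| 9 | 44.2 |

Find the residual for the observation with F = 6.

ŷ = 14 + 3.3·6 = 33.8
e = 33.8 − 33.8 = 0

e = 0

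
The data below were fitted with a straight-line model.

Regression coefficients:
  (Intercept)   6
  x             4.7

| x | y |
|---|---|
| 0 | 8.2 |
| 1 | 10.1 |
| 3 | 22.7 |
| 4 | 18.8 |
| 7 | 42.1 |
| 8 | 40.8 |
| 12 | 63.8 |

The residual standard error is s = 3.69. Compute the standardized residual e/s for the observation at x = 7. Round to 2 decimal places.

0.87

ŷ = 6 + 4.7·7 = 38.9
e = 42.1 − 38.9 = 3.2
e/s = 3.2 / 3.69 = 0.87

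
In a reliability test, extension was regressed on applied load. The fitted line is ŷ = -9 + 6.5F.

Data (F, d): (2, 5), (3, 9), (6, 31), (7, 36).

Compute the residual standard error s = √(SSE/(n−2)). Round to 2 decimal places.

F=2: ŷ = -9 + 6.5·2 = 4; r = 5 − 4 = 1
F=3: ŷ = -9 + 6.5·3 = 10.5; r = 9 − 10.5 = -1.5
F=6: ŷ = -9 + 6.5·6 = 30; r = 31 − 30 = 1
F=7: ŷ = -9 + 6.5·7 = 36.5; r = 36 − 36.5 = -0.5
SSE = 1 + 2.25 + 1 + 0.25 = 4.5
s = √(4.5/2) = √2.25 ≈ 1.50

s = 1.50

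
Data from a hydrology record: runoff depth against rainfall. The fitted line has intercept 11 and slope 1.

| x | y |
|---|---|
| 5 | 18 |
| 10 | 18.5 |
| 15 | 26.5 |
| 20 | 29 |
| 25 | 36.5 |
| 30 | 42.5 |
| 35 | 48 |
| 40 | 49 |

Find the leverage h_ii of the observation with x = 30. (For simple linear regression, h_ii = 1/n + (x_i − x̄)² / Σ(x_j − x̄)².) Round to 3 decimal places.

h = 0.179

x̄ = (5 + 10 + 15 + 20 + 25 + 30 + 35 + 40)/8 = 22.5
Σ(x − x̄)² = 306.25 + 156.25 + 56.25 + 6.25 + 6.25 + 56.25 + 156.25 + 306.25 = 1050
h = 1/8 + (7.5)²/1050 = 0.125 + 0.0535714 = 0.179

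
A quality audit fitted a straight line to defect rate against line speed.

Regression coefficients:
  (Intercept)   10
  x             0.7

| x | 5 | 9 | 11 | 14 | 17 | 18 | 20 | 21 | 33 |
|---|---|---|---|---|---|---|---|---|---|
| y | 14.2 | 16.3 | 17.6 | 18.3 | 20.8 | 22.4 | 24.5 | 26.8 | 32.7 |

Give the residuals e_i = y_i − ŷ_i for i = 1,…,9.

x=5: ŷ = 10 + 0.7·5 = 13.5; e = 14.2 − 13.5 = 0.7
x=9: ŷ = 10 + 0.7·9 = 16.3; e = 16.3 − 16.3 = 0
x=11: ŷ = 10 + 0.7·11 = 17.7; e = 17.6 − 17.7 = -0.1
x=14: ŷ = 10 + 0.7·14 = 19.8; e = 18.3 − 19.8 = -1.5
x=17: ŷ = 10 + 0.7·17 = 21.9; e = 20.8 − 21.9 = -1.1
x=18: ŷ = 10 + 0.7·18 = 22.6; e = 22.4 − 22.6 = -0.2
x=20: ŷ = 10 + 0.7·20 = 24; e = 24.5 − 24 = 0.5
x=21: ŷ = 10 + 0.7·21 = 24.7; e = 26.8 − 24.7 = 2.1
x=33: ŷ = 10 + 0.7·33 = 33.1; e = 32.7 − 33.1 = -0.4

0.7, 0, -0.1, -1.5, -1.1, -0.2, 0.5, 2.1, -0.4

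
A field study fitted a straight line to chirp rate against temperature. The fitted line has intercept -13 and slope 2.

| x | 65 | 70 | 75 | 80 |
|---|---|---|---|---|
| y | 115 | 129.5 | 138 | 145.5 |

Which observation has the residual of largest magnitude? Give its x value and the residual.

x=65: ŷ = -13 + 2·65 = 117; r = 115 − 117 = -2
x=70: ŷ = -13 + 2·70 = 127; r = 129.5 − 127 = 2.5
x=75: ŷ = -13 + 2·75 = 137; r = 138 − 137 = 1
x=80: ŷ = -13 + 2·80 = 147; r = 145.5 − 147 = -1.5
Largest |r| is 2.5 at x = 70, residual 2.5.

x = 70, r = 2.5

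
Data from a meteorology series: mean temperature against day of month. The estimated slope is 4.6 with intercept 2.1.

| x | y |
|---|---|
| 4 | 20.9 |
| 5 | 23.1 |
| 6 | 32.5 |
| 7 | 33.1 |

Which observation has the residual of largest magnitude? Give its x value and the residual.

x = 6, r = 2.8

x=4: ŷ = 2.1 + 4.6·4 = 20.5; r = 20.9 − 20.5 = 0.4
x=5: ŷ = 2.1 + 4.6·5 = 25.1; r = 23.1 − 25.1 = -2
x=6: ŷ = 2.1 + 4.6·6 = 29.7; r = 32.5 − 29.7 = 2.8
x=7: ŷ = 2.1 + 4.6·7 = 34.3; r = 33.1 − 34.3 = -1.2
Largest |r| is 2.8 at x = 6, residual 2.8.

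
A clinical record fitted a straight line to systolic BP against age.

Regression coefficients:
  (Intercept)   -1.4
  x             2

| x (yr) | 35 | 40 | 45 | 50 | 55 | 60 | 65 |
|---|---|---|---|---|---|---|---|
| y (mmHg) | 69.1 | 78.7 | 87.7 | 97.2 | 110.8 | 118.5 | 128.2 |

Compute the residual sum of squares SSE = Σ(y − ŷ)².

SSE = 8.04

x=35: ŷ = -1.4 + 2·35 = 68.6; r = 69.1 − 68.6 = 0.5
x=40: ŷ = -1.4 + 2·40 = 78.6; r = 78.7 − 78.6 = 0.1
x=45: ŷ = -1.4 + 2·45 = 88.6; r = 87.7 − 88.6 = -0.9
x=50: ŷ = -1.4 + 2·50 = 98.6; r = 97.2 − 98.6 = -1.4
x=55: ŷ = -1.4 + 2·55 = 108.6; r = 110.8 − 108.6 = 2.2
x=60: ŷ = -1.4 + 2·60 = 118.6; r = 118.5 − 118.6 = -0.1
x=65: ŷ = -1.4 + 2·65 = 128.6; r = 128.2 − 128.6 = -0.4
SSE = 0.25 + 0.01 + 0.81 + 1.96 + 4.84 + 0.01 + 0.16 = 8.04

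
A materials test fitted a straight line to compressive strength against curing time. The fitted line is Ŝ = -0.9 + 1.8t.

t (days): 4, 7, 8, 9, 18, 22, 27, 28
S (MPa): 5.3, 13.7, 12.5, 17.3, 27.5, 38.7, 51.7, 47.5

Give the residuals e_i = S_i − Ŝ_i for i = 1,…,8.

t=4: Ŝ = -0.9 + 1.8·4 = 6.3; e = 5.3 − 6.3 = -1
t=7: Ŝ = -0.9 + 1.8·7 = 11.7; e = 13.7 − 11.7 = 2
t=8: Ŝ = -0.9 + 1.8·8 = 13.5; e = 12.5 − 13.5 = -1
t=9: Ŝ = -0.9 + 1.8·9 = 15.3; e = 17.3 − 15.3 = 2
t=18: Ŝ = -0.9 + 1.8·18 = 31.5; e = 27.5 − 31.5 = -4
t=22: Ŝ = -0.9 + 1.8·22 = 38.7; e = 38.7 − 38.7 = 0
t=27: Ŝ = -0.9 + 1.8·27 = 47.7; e = 51.7 − 47.7 = 4
t=28: Ŝ = -0.9 + 1.8·28 = 49.5; e = 47.5 − 49.5 = -2

-1, 2, -1, 2, -4, 0, 4, -2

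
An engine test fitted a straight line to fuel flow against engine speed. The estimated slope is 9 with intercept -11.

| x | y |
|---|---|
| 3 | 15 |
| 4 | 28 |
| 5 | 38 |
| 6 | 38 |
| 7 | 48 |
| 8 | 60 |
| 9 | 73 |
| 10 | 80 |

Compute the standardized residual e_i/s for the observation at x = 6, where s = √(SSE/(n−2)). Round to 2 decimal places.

-1.39

x=3: ŷ = -11 + 9·3 = 16; e = 15 − 16 = -1
x=4: ŷ = -11 + 9·4 = 25; e = 28 − 25 = 3
x=5: ŷ = -11 + 9·5 = 34; e = 38 − 34 = 4
x=6: ŷ = -11 + 9·6 = 43; e = 38 − 43 = -5
x=7: ŷ = -11 + 9·7 = 52; e = 48 − 52 = -4
x=8: ŷ = -11 + 9·8 = 61; e = 60 − 61 = -1
x=9: ŷ = -11 + 9·9 = 70; e = 73 − 70 = 3
x=10: ŷ = -11 + 9·10 = 79; e = 80 − 79 = 1
SSE = 1 + 9 + 16 + 25 + 16 + 1 + 9 + 1 = 78
s = √(78/6) = 3.60555
e/s = -5 / 3.60555 = -1.39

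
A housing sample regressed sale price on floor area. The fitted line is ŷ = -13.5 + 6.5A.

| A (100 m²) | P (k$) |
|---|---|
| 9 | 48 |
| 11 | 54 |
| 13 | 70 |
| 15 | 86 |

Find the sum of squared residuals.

SSE = 30

A=9: ŷ = -13.5 + 6.5·9 = 45; r = 48 − 45 = 3
A=11: ŷ = -13.5 + 6.5·11 = 58; r = 54 − 58 = -4
A=13: ŷ = -13.5 + 6.5·13 = 71; r = 70 − 71 = -1
A=15: ŷ = -13.5 + 6.5·15 = 84; r = 86 − 84 = 2
SSE = 9 + 16 + 1 + 4 = 30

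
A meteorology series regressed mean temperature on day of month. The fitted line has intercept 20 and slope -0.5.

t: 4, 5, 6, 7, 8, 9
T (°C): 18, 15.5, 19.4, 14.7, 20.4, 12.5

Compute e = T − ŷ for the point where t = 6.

ŷ = 20 − 0.5·6 = 17
e = 19.4 − 17 = 2.4

e = 2.4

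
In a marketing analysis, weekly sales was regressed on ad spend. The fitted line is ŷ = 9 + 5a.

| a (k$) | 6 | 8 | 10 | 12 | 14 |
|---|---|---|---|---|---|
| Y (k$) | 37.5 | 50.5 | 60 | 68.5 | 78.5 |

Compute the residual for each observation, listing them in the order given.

a=6: ŷ = 9 + 5·6 = 39; e = 37.5 − 39 = -1.5
a=8: ŷ = 9 + 5·8 = 49; e = 50.5 − 49 = 1.5
a=10: ŷ = 9 + 5·10 = 59; e = 60 − 59 = 1
a=12: ŷ = 9 + 5·12 = 69; e = 68.5 − 69 = -0.5
a=14: ŷ = 9 + 5·14 = 79; e = 78.5 − 79 = -0.5

-1.5, 1.5, 1, -0.5, -0.5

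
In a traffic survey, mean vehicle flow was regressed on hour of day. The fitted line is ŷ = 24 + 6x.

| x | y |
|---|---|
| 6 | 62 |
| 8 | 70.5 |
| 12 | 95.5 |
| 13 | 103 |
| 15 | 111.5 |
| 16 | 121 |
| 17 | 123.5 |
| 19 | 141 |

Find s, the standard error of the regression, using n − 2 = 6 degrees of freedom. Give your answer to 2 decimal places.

s = 2.24

x=6: ŷ = 24 + 6·6 = 60; r = 62 − 60 = 2
x=8: ŷ = 24 + 6·8 = 72; r = 70.5 − 72 = -1.5
x=12: ŷ = 24 + 6·12 = 96; r = 95.5 − 96 = -0.5
x=13: ŷ = 24 + 6·13 = 102; r = 103 − 102 = 1
x=15: ŷ = 24 + 6·15 = 114; r = 111.5 − 114 = -2.5
x=16: ŷ = 24 + 6·16 = 120; r = 121 − 120 = 1
x=17: ŷ = 24 + 6·17 = 126; r = 123.5 − 126 = -2.5
x=19: ŷ = 24 + 6·19 = 138; r = 141 − 138 = 3
SSE = 4 + 2.25 + 0.25 + 1 + 6.25 + 1 + 6.25 + 9 = 30
s = √(30/6) = √5 ≈ 2.24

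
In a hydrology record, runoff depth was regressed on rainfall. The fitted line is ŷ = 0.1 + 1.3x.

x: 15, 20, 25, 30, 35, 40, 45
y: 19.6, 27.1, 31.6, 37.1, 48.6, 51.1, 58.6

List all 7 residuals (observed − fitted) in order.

x=15: ŷ = 0.1 + 1.3·15 = 19.6; r = 19.6 − 19.6 = 0
x=20: ŷ = 0.1 + 1.3·20 = 26.1; r = 27.1 − 26.1 = 1
x=25: ŷ = 0.1 + 1.3·25 = 32.6; r = 31.6 − 32.6 = -1
x=30: ŷ = 0.1 + 1.3·30 = 39.1; r = 37.1 − 39.1 = -2
x=35: ŷ = 0.1 + 1.3·35 = 45.6; r = 48.6 − 45.6 = 3
x=40: ŷ = 0.1 + 1.3·40 = 52.1; r = 51.1 − 52.1 = -1
x=45: ŷ = 0.1 + 1.3·45 = 58.6; r = 58.6 − 58.6 = 0

0, 1, -1, -2, 3, -1, 0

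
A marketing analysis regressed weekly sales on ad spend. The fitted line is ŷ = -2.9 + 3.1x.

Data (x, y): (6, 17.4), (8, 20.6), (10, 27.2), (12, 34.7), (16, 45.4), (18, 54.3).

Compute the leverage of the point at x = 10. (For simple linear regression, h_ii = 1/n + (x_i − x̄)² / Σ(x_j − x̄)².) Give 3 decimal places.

h = 0.193

x̄ = (6 + 8 + 10 + 12 + 16 + 18)/6 = 11.6667
Σ(x − x̄)² = 32.1111 + 13.4444 + 2.77778 + 0.111111 + 18.7778 + 40.1111 = 107.333
h = 1/6 + (-1.66667)²/107.333 = 0.166667 + 0.0258799 = 0.193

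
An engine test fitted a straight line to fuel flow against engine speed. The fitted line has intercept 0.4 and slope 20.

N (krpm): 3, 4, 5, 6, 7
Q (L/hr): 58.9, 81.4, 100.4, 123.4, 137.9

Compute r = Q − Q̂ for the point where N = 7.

r = -2.5

Q̂ = 0.4 + 20·7 = 140.4
r = 137.9 − 140.4 = -2.5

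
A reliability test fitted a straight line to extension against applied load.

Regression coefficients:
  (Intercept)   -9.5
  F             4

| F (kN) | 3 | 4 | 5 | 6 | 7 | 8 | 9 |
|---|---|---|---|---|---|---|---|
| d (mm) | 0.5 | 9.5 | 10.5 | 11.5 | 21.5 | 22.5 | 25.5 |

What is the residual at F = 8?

d̂ = -9.5 + 4·8 = 22.5
r = 22.5 − 22.5 = 0

r = 0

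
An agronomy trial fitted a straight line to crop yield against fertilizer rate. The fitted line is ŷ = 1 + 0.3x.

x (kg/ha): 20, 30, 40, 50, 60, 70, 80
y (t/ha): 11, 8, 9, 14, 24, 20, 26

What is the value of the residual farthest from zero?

x=20: ŷ = 1 + 0.3·20 = 7; e = 11 − 7 = 4
x=30: ŷ = 1 + 0.3·30 = 10; e = 8 − 10 = -2
x=40: ŷ = 1 + 0.3·40 = 13; e = 9 − 13 = -4
x=50: ŷ = 1 + 0.3·50 = 16; e = 14 − 16 = -2
x=60: ŷ = 1 + 0.3·60 = 19; e = 24 − 19 = 5
x=70: ŷ = 1 + 0.3·70 = 22; e = 20 − 22 = -2
x=80: ŷ = 1 + 0.3·80 = 25; e = 26 − 25 = 1
Largest |e| is 5 at x = 60, residual 5.

e = 5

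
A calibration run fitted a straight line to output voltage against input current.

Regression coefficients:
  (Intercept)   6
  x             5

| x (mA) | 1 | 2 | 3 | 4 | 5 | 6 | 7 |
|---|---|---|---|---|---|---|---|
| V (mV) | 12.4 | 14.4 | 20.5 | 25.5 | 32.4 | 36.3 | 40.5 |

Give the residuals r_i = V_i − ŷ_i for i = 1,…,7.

x=1: ŷ = 6 + 5·1 = 11; r = 12.4 − 11 = 1.4
x=2: ŷ = 6 + 5·2 = 16; r = 14.4 − 16 = -1.6
x=3: ŷ = 6 + 5·3 = 21; r = 20.5 − 21 = -0.5
x=4: ŷ = 6 + 5·4 = 26; r = 25.5 − 26 = -0.5
x=5: ŷ = 6 + 5·5 = 31; r = 32.4 − 31 = 1.4
x=6: ŷ = 6 + 5·6 = 36; r = 36.3 − 36 = 0.3
x=7: ŷ = 6 + 5·7 = 41; r = 40.5 − 41 = -0.5

1.4, -1.6, -0.5, -0.5, 1.4, 0.3, -0.5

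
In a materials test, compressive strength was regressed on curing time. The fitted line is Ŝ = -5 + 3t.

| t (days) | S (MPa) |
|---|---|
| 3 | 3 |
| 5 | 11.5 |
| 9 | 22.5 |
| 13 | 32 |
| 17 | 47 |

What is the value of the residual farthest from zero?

r = -2

t=3: Ŝ = -5 + 3·3 = 4; r = 3 − 4 = -1
t=5: Ŝ = -5 + 3·5 = 10; r = 11.5 − 10 = 1.5
t=9: Ŝ = -5 + 3·9 = 22; r = 22.5 − 22 = 0.5
t=13: Ŝ = -5 + 3·13 = 34; r = 32 − 34 = -2
t=17: Ŝ = -5 + 3·17 = 46; r = 47 − 46 = 1
Largest |r| is 2 at t = 13, residual -2.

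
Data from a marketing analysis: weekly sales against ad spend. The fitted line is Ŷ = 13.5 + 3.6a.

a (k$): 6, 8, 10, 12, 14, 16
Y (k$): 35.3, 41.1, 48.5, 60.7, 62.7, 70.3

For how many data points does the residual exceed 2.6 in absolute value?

1

a=6: Ŷ = 13.5 + 3.6·6 = 35.1; r = 35.3 − 35.1 = 0.2
a=8: Ŷ = 13.5 + 3.6·8 = 42.3; r = 41.1 − 42.3 = -1.2
a=10: Ŷ = 13.5 + 3.6·10 = 49.5; r = 48.5 − 49.5 = -1
a=12: Ŷ = 13.5 + 3.6·12 = 56.7; r = 60.7 − 56.7 = 4
a=14: Ŷ = 13.5 + 3.6·14 = 63.9; r = 62.7 − 63.9 = -1.2
a=16: Ŷ = 13.5 + 3.6·16 = 71.1; r = 70.3 − 71.1 = -0.8
|r| > 2.6: a=12 (|r|=4) → 1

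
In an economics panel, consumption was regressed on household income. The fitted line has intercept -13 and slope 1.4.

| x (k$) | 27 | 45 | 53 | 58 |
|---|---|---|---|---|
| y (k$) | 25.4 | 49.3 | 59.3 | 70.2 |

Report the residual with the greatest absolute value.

x=27: ŷ = -13 + 1.4·27 = 24.8; r = 25.4 − 24.8 = 0.6
x=45: ŷ = -13 + 1.4·45 = 50; r = 49.3 − 50 = -0.7
x=53: ŷ = -13 + 1.4·53 = 61.2; r = 59.3 − 61.2 = -1.9
x=58: ŷ = -13 + 1.4·58 = 68.2; r = 70.2 − 68.2 = 2
Largest |r| is 2 at x = 58, residual 2.

r = 2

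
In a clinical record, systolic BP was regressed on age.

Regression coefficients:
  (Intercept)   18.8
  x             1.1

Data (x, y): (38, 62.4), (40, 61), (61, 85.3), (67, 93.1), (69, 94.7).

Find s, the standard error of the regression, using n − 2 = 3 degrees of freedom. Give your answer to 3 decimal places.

s = 1.549

x=38: ŷ = 18.8 + 1.1·38 = 60.6; e = 62.4 − 60.6 = 1.8
x=40: ŷ = 18.8 + 1.1·40 = 62.8; e = 61 − 62.8 = -1.8
x=61: ŷ = 18.8 + 1.1·61 = 85.9; e = 85.3 − 85.9 = -0.6
x=67: ŷ = 18.8 + 1.1·67 = 92.5; e = 93.1 − 92.5 = 0.6
x=69: ŷ = 18.8 + 1.1·69 = 94.7; e = 94.7 − 94.7 = 0
SSE = 3.24 + 3.24 + 0.36 + 0.36 + 0 = 7.2
s = √(7.2/3) = √2.4 ≈ 1.549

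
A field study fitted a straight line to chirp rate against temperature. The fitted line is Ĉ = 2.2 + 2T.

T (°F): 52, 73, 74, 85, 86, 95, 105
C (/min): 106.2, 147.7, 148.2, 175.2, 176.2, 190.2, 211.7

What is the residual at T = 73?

Ĉ = 2.2 + 2·73 = 148.2
e = 147.7 − 148.2 = -0.5

e = -0.5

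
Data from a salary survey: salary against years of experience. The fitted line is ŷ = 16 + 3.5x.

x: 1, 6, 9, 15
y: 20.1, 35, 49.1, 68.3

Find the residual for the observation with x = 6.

e = -2

ŷ = 16 + 3.5·6 = 37
e = 35 − 37 = -2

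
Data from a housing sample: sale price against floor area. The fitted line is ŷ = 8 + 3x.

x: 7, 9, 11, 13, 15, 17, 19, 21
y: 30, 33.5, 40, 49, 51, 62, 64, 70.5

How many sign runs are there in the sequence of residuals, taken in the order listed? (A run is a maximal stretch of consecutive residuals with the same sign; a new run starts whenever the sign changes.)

x=7: ŷ = 8 + 3·7 = 29; r = 30 − 29 = 1
x=9: ŷ = 8 + 3·9 = 35; r = 33.5 − 35 = -1.5
x=11: ŷ = 8 + 3·11 = 41; r = 40 − 41 = -1
x=13: ŷ = 8 + 3·13 = 47; r = 49 − 47 = 2
x=15: ŷ = 8 + 3·15 = 53; r = 51 − 53 = -2
x=17: ŷ = 8 + 3·17 = 59; r = 62 − 59 = 3
x=19: ŷ = 8 + 3·19 = 65; r = 64 − 65 = -1
x=21: ŷ = 8 + 3·21 = 71; r = 70.5 − 71 = -0.5
Signs: + − − + − + − −
Runs: +×1, −×2, +×1, −×1, +×1, −×2 → 6

6 runs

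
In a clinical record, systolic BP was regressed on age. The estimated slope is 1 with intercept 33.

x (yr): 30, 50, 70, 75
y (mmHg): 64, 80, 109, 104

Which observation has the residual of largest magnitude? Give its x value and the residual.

x=30: ŷ = 33 + 30 = 63; r = 64 − 63 = 1
x=50: ŷ = 33 + 50 = 83; r = 80 − 83 = -3
x=70: ŷ = 33 + 70 = 103; r = 109 − 103 = 6
x=75: ŷ = 33 + 75 = 108; r = 104 − 108 = -4
Largest |r| is 6 at x = 70, residual 6.

x = 70, r = 6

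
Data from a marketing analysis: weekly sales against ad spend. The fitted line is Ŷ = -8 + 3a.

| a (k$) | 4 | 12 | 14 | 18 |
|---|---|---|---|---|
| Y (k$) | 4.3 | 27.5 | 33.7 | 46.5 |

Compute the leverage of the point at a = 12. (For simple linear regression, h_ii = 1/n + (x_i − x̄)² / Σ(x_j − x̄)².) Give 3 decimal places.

h = 0.250

ā = (4 + 12 + 14 + 18)/4 = 12
Σ(a − ā)² = 64 + 0 + 4 + 36 = 104
h = 1/4 + (0)²/104 = 0.25 + 0 = 0.250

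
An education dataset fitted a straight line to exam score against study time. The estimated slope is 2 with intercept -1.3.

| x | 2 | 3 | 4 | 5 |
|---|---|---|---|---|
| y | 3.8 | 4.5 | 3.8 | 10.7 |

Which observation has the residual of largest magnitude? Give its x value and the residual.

x=2: ŷ = -1.3 + 2·2 = 2.7; e = 3.8 − 2.7 = 1.1
x=3: ŷ = -1.3 + 2·3 = 4.7; e = 4.5 − 4.7 = -0.2
x=4: ŷ = -1.3 + 2·4 = 6.7; e = 3.8 − 6.7 = -2.9
x=5: ŷ = -1.3 + 2·5 = 8.7; e = 10.7 − 8.7 = 2
Largest |e| is 2.9 at x = 4, residual -2.9.

x = 4, e = -2.9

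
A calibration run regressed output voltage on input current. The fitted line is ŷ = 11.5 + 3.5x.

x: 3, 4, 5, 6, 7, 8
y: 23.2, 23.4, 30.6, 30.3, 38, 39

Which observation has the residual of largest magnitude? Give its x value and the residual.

x=3: ŷ = 11.5 + 3.5·3 = 22; e = 23.2 − 22 = 1.2
x=4: ŷ = 11.5 + 3.5·4 = 25.5; e = 23.4 − 25.5 = -2.1
x=5: ŷ = 11.5 + 3.5·5 = 29; e = 30.6 − 29 = 1.6
x=6: ŷ = 11.5 + 3.5·6 = 32.5; e = 30.3 − 32.5 = -2.2
x=7: ŷ = 11.5 + 3.5·7 = 36; e = 38 − 36 = 2
x=8: ŷ = 11.5 + 3.5·8 = 39.5; e = 39 − 39.5 = -0.5
Largest |e| is 2.2 at x = 6, residual -2.2.

x = 6, e = -2.2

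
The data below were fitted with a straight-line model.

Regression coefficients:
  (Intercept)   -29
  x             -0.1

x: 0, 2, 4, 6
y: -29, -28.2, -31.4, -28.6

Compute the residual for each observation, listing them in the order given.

x=0: ŷ = -29 − 0.1·0 = -29; e = -29 − (-29) = 0
x=2: ŷ = -29 − 0.1·2 = -29.2; e = -28.2 − (-29.2) = 1
x=4: ŷ = -29 − 0.1·4 = -29.4; e = -31.4 − (-29.4) = -2
x=6: ŷ = -29 − 0.1·6 = -29.6; e = -28.6 − (-29.6) = 1

0, 1, -2, 1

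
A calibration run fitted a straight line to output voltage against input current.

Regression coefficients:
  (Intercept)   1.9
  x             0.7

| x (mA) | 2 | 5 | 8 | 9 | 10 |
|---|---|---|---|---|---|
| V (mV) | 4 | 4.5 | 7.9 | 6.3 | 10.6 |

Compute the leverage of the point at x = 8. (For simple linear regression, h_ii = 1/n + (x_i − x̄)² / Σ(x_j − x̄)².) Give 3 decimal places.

h = 0.234

x̄ = (2 + 5 + 8 + 9 + 10)/5 = 6.8
Σ(x − x̄)² = 23.04 + 3.24 + 1.44 + 4.84 + 10.24 = 42.8
h = 1/5 + (1.2)²/42.8 = 0.2 + 0.0336449 = 0.234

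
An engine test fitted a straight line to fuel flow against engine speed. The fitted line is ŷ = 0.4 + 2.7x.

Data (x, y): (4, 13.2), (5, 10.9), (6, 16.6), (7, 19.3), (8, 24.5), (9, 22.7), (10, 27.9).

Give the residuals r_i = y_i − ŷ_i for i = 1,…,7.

x=4: ŷ = 0.4 + 2.7·4 = 11.2; r = 13.2 − 11.2 = 2
x=5: ŷ = 0.4 + 2.7·5 = 13.9; r = 10.9 − 13.9 = -3
x=6: ŷ = 0.4 + 2.7·6 = 16.6; r = 16.6 − 16.6 = 0
x=7: ŷ = 0.4 + 2.7·7 = 19.3; r = 19.3 − 19.3 = 0
x=8: ŷ = 0.4 + 2.7·8 = 22; r = 24.5 − 22 = 2.5
x=9: ŷ = 0.4 + 2.7·9 = 24.7; r = 22.7 − 24.7 = -2
x=10: ŷ = 0.4 + 2.7·10 = 27.4; r = 27.9 − 27.4 = 0.5

2, -3, 0, 0, 2.5, -2, 0.5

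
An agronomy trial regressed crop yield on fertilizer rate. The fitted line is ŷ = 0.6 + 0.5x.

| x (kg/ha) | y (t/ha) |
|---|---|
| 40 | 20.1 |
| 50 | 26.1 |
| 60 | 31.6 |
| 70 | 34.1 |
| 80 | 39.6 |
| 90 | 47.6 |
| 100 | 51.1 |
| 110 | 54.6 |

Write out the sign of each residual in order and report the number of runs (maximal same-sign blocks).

x=40: ŷ = 0.6 + 0.5·40 = 20.6; e = 20.1 − 20.6 = -0.5
x=50: ŷ = 0.6 + 0.5·50 = 25.6; e = 26.1 − 25.6 = 0.5
x=60: ŷ = 0.6 + 0.5·60 = 30.6; e = 31.6 − 30.6 = 1
x=70: ŷ = 0.6 + 0.5·70 = 35.6; e = 34.1 − 35.6 = -1.5
x=80: ŷ = 0.6 + 0.5·80 = 40.6; e = 39.6 − 40.6 = -1
x=90: ŷ = 0.6 + 0.5·90 = 45.6; e = 47.6 − 45.6 = 2
x=100: ŷ = 0.6 + 0.5·100 = 50.6; e = 51.1 − 50.6 = 0.5
x=110: ŷ = 0.6 + 0.5·110 = 55.6; e = 54.6 − 55.6 = -1
Signs: − + + − − + + −
Runs: −×1, +×2, −×2, +×2, −×1 → 5

5 runs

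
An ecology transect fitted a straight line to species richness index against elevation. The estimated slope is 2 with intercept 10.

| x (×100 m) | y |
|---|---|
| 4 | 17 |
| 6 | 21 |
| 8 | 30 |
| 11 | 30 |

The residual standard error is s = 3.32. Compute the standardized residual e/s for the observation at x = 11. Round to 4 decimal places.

ŷ = 10 + 2·11 = 32
e = 30 − 32 = -2
e/s = -2 / 3.32 = -0.6024

-0.6024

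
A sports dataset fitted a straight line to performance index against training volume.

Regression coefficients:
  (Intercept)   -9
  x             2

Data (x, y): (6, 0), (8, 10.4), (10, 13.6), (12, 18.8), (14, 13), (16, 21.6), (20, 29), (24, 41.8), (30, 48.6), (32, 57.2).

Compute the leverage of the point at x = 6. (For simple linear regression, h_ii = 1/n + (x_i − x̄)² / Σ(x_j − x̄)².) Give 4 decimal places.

x̄ = (6 + 8 + 10 + 12 + 14 + 16 + 20 + 24 + 30 + 32)/10 = 17.2
Σ(x − x̄)² = 125.44 + 84.64 + 51.84 + 27.04 + 10.24 + 1.44 + 7.84 + 46.24 + 163.84 + 219.04 = 737.6
h = 1/10 + (-11.2)²/737.6 = 0.1 + 0.170065 = 0.2701

h = 0.2701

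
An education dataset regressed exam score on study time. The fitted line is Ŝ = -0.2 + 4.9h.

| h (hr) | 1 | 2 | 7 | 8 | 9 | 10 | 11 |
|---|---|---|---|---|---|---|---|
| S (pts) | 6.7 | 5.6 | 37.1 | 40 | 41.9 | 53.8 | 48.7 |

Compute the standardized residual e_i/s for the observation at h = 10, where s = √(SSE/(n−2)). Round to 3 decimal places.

h=1: Ŝ = -0.2 + 4.9·1 = 4.7; e = 6.7 − 4.7 = 2
h=2: Ŝ = -0.2 + 4.9·2 = 9.6; e = 5.6 − 9.6 = -4
h=7: Ŝ = -0.2 + 4.9·7 = 34.1; e = 37.1 − 34.1 = 3
h=8: Ŝ = -0.2 + 4.9·8 = 39; e = 40 − 39 = 1
h=9: Ŝ = -0.2 + 4.9·9 = 43.9; e = 41.9 − 43.9 = -2
h=10: Ŝ = -0.2 + 4.9·10 = 48.8; e = 53.8 − 48.8 = 5
h=11: Ŝ = -0.2 + 4.9·11 = 53.7; e = 48.7 − 53.7 = -5
SSE = 4 + 16 + 9 + 1 + 4 + 25 + 25 = 84
s = √(84/5) = 4.09878
e/s = 5 / 4.09878 = 1.220

1.220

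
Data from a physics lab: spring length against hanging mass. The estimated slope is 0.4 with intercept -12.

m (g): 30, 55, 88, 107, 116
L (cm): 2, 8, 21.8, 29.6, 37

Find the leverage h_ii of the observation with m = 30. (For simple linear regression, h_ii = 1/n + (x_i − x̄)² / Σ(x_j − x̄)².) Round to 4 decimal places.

m̄ = (30 + 55 + 88 + 107 + 116)/5 = 79.2
Σ(m − m̄)² = 2420.64 + 585.64 + 77.44 + 772.84 + 1354.24 = 5210.8
h = 1/5 + (-49.2)²/5210.8 = 0.2 + 0.464543 = 0.6645

h = 0.6645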